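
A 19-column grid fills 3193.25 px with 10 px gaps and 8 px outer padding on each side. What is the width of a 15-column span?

2506.25 px

Take off 16 px of margins, leaving 3177.25 px.
3177.25 − 18·10 = 2997.25; ÷19 gives c = 157.75 px.
15 columns plus 14 gaps: 2366.25 + 140 = 2506.25 px.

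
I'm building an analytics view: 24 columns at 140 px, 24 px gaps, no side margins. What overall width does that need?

Container = 24·140 + 23·24 = 3360 + 552 = 3912 px.

3912 px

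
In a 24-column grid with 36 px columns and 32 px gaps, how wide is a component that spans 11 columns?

716 px

11 columns plus 10 gaps: 396 + 320 = 716 px.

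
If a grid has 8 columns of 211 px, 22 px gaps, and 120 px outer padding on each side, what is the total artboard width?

Artboard = 2·120 + 8·211 + 7·22 = 240 + 1688 + 154 = 2082 px.

2082 px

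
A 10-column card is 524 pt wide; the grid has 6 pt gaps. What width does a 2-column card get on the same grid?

100 pt

10c + 9·6 = 524 → 10c = 470 → c = 47 pt.
2-column span = 2·47 + 1·6 = 100 pt.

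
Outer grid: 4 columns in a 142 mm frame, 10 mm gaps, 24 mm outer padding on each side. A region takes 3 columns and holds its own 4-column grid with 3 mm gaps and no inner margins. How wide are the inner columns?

14.75 mm

Subtract both margins: 142 − 2·24 = 94 mm.
94 − 3·10 = 64; ÷4 gives c = 16 mm.
Span of 3: 3·16 + 2·10 = 48 + 20 = 68 mm.
4 columns + 3 gaps: 4d + 3·3 = 68.
4d = 68 − 9 = 59, so d = 14.75 mm.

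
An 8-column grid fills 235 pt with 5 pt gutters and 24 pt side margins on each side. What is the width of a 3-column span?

Subtract both margins: 235 − 2·24 = 187 pt.
8c + 7·5 = 187 → 8c = 152 → c = 19 pt.
3-column span = 3·19 + 2·5 = 67 pt.

67 pt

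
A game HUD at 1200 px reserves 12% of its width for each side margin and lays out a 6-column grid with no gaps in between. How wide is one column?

Each margin = 12% of 1200 = 144 px; content = 1200 − 2·144 = 912 px.
With no gaps, each column is 912/6 = 152 px.

152 px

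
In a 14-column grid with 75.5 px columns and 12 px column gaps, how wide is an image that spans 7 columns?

600.5 px

7-column span = 7·75.5 + 6·12 = 600.5 px.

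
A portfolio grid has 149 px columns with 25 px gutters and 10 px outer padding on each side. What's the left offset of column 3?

358 px

Each column+gutter stride is 174 px; 2 of them past the 10 px margin is 10 + 348 = 358 px.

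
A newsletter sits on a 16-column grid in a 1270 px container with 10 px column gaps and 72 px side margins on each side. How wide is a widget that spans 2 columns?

Inside the margins: 1270 − 144 = 1126 px.
Subtracting 15 column gaps of 10 leaves 976 for 16 columns, so c = 61 px.
2 columns plus 1 column gap: 122 + 10 = 132 px.

132 px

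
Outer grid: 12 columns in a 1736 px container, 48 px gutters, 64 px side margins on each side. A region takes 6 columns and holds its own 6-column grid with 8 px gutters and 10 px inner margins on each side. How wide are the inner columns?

Outer content = 1736 − 2·64 = 1608 px.
1608 − 11·48 = 1080; ÷12 gives c = 90 px.
Span of 6: 6·90 + 5·48 = 540 + 240 = 780 px.
Inner content = 780 − 2·10 = 760 px.
6 columns + 5 gutters: 6d + 5·8 = 760.
6d = 760 − 40 = 720, so d = 120 px.

120 px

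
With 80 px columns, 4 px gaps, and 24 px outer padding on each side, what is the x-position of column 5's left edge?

Each column+gutter stride is 84 px; 4 of them past the 24 px margin is 24 + 336 = 360 px.

360 px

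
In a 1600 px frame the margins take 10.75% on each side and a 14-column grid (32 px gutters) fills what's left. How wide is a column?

1600 × (1 − 2·10.75%) = 1600 × 78.5% = 1256 px for the columns.
Subtracting 13 gutters of 32 leaves 840 for 14 columns, so c = 60 px.

60 px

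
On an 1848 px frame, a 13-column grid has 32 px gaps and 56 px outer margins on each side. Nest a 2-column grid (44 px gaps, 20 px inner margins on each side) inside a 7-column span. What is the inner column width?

418 px

Inside the margins: 1848 − 112 = 1736 px.
1736 − 12·32 = 1352; ÷13 gives c = 104 px.
7 columns plus 6 gaps: 728 + 192 = 920 px.
Inner content = 920 − 2·20 = 880 px.
880 − 1·44 = 836; ÷2 gives d = 418 px.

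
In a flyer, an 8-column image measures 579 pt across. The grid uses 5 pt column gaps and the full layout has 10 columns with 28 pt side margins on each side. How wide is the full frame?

781 pt

8 columns + 7 column gaps: 8c + 7·5 = 579.
8c = 579 − 35 = 544, so c = 68 pt.
Adding margins, columns and gutters: 56 + 680 + 45 = 781 pt.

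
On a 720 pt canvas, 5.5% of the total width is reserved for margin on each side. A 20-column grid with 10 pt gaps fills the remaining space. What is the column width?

720 × (1 − 2·5.5%) = 720 × 89% = 640.8 pt for the columns.
Subtracting 19 gaps of 10 leaves 450.8 for 20 columns, so c = 22.54 pt.

22.54 pt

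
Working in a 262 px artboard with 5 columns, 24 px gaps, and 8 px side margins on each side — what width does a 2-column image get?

84 px

Inside the margins: 262 − 16 = 246 px.
Subtracting 4 gaps of 24 leaves 150 for 5 columns, so c = 30 px.
Span of 2: 2·30 + 1·24 = 60 + 24 = 84 px.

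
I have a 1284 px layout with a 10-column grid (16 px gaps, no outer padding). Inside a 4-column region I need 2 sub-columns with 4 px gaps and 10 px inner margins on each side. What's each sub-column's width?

10c + 9·16 = 1284 → 10c = 1140 → c = 114 px.
4 columns plus 3 gaps: 456 + 48 = 504 px.
Inner content = 504 − 2·10 = 484 px.
Subtracting 1 gap of 4 leaves 480 for 2 columns, so d = 240 px.

240 px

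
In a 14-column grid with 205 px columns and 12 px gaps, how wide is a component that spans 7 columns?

7-column span = 7·205 + 6·12 = 1507 px.

1507 px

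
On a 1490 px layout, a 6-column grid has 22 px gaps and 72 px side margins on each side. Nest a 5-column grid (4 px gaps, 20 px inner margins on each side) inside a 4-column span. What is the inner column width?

166.8 px

Inside the margins: 1490 − 144 = 1346 px.
6c + 5·22 = 1346 → 6c = 1236 → c = 206 px.
4-column span = 4·206 + 3·22 = 890 px.
Inner content = 890 − 2·20 = 850 px.
Subtracting 4 gaps of 4 leaves 834 for 5 columns, so d = 166.8 px.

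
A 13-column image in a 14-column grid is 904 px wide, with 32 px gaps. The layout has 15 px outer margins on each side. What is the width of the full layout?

13c + 12·32 = 904 → 13c = 520 → c = 40 px.
Adding margins, columns and gutters: 30 + 560 + 416 = 1006 px.

1006 px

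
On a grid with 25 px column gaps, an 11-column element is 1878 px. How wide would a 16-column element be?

2743 px

11 columns + 10 column gaps: 11c + 10·25 = 1878.
11c = 1878 − 250 = 1628, so c = 148 px.
16-column span = 16·148 + 15·25 = 2743 px.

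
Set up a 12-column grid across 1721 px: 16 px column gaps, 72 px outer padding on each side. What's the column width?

116.75 px

Subtract both margins: 1721 − 2·72 = 1577 px.
12c + 11·16 = 1577 → 12c = 1401 → c = 116.75 px.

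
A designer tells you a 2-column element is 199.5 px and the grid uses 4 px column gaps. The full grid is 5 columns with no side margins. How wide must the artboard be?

504.75 px

Subtracting 1 column gap of 4 leaves 195.5 for 2 columns, so c = 97.75 px.
Summing: 488.75 + 16 = 504.75 px.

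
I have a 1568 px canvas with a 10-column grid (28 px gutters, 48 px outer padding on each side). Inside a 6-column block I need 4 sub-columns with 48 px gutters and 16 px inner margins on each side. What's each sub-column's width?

174 px

Outer content = 1568 − 2·48 = 1472 px.
10 columns + 9 gutters: 10c + 9·28 = 1472.
10c = 1472 − 252 = 1220, so c = 122 px.
6-column span = 6·122 + 5·28 = 872 px.
Inner content = 872 − 2·16 = 840 px.
4d + 3·48 = 840 → 4d = 696 → d = 174 px.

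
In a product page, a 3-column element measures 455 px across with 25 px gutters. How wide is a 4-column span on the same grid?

455 − 2·25 = 405; ÷3 gives c = 135 px.
Span of 4: 4·135 + 3·25 = 540 + 75 = 615 px.

615 px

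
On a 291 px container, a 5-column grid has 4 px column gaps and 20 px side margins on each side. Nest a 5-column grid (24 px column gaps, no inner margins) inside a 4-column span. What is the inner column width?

20.8 px

Inside the margins: 291 − 40 = 251 px.
251 − 4·4 = 235; ÷5 gives c = 47 px.
Span of 4: 4·47 + 3·4 = 188 + 12 = 200 px.
5 columns + 4 column gaps: 5d + 4·24 = 200.
5d = 200 − 96 = 104, so d = 20.8 px.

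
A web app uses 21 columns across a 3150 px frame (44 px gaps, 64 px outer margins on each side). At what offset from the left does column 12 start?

1670 px

Take off 128 px of margins, leaving 3022 px.
21 columns + 20 gaps: 21c + 20·44 = 3022.
21c = 3022 − 880 = 2142, so c = 102 px.
Column 12 starts at margin + 11·(column + gutter) = 64 + 11·146 = 1670 px.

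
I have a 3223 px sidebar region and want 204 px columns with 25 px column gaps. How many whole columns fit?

Each extra column adds 204 + 25 = 229 px.
(3223 + 25) / 229 = 14.18, so 14 columns fit.

14 columns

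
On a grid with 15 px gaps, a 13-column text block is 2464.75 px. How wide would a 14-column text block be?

13 columns + 12 gaps: 13c + 12·15 = 2464.75.
13c = 2464.75 − 180 = 2284.75, so c = 175.75 px.
14 columns plus 13 gaps: 2460.5 + 195 = 2655.5 px.

2655.5 px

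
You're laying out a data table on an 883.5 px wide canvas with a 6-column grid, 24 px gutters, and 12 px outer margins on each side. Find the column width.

123.25 px

Subtract both margins: 883.5 − 2·12 = 859.5 px.
Subtracting 5 gutters of 24 leaves 739.5 for 6 columns, so c = 123.25 px.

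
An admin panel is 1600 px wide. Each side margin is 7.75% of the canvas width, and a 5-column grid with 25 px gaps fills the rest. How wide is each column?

Margins: 7.75% × 1600 = 124 px each, so content = 1600 − 248 = 1352 px.
1352 − 4·25 = 1252; ÷5 gives c = 250.4 px.

250.4 px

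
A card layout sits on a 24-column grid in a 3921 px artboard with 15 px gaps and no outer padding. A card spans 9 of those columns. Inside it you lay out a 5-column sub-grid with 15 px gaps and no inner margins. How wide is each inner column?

3921 − 23·15 = 3576; ÷24 gives c = 149 px.
9-column span = 9·149 + 8·15 = 1461 px.
1461 − 4·15 = 1401; ÷5 gives d = 280.2 px.

280.2 px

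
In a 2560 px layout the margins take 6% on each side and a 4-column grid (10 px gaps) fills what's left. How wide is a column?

Margins: 6% × 2560 = 153.6 px each, so content = 2560 − 307.2 = 2252.8 px.
Subtracting 3 gaps of 10 leaves 2222.8 for 4 columns, so c = 555.7 px.

555.7 px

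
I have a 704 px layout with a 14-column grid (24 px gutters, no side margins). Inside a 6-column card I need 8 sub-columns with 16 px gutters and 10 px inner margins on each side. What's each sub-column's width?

14 columns + 13 gutters: 14c + 13·24 = 704.
14c = 704 − 312 = 392, so c = 28 px.
6 columns plus 5 gutters: 168 + 120 = 288 px.
Inner content = 288 − 2·10 = 268 px.
8 columns + 7 gutters: 8d + 7·16 = 268.
8d = 268 − 112 = 156, so d = 19.5 px.

19.5 px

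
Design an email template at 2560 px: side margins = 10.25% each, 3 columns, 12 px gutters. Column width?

670.4 px

2560 × (1 − 2·10.25%) = 2560 × 79.5% = 2035.2 px for the columns.
3c + 2·12 = 2035.2 → 3c = 2011.2 → c = 670.4 px.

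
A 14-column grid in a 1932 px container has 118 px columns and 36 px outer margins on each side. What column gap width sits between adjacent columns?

Inside the margins: 1932 − 72 = 1860 px.
14 columns take 14·118 = 1652 px; remaining 208 splits into 13 column gaps.
g = 208 / 13 = 16 px.

16 px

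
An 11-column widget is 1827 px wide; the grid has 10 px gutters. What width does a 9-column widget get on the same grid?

1493 px

11c + 10·10 = 1827 → 11c = 1727 → c = 157 px.
Span of 9: 9·157 + 8·10 = 1413 + 80 = 1493 px.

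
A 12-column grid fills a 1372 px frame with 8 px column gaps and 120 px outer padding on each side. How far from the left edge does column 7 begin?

Inside the margins: 1372 − 240 = 1132 px.
12c + 11·8 = 1132 → 12c = 1044 → c = 87 px.
Before column 7: the margin + 6 columns + 6 column gaps.
Offset = 120 + 6·(87 + 8) = 120 + 570 = 690 px.

690 px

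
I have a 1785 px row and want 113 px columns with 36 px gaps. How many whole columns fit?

k columns need k·113 + (k−1)·36 = k·149 − 36.
k·149 − 36 ≤ 1785 → k ≤ 1821 / 149 ≈ 12.22, so k = 12.

12 columns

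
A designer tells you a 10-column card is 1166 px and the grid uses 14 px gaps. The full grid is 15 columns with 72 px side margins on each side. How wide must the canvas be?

1166 − 9·14 = 1040; ÷10 gives c = 104 px.
Adding margins, columns and gutters: 144 + 1560 + 196 = 1900 px.

1900 px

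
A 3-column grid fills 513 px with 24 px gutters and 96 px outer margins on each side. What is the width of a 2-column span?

Content width = 513 − 2·96 = 321 px.
Subtracting 2 gutters of 24 leaves 273 for 3 columns, so c = 91 px.
Span of 2: 2·91 + 1·24 = 182 + 24 = 206 px.

206 px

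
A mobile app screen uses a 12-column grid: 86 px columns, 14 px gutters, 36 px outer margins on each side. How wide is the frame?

1258 px

Total width: 2·36 + 12·86 + 11·14 = 1258 px.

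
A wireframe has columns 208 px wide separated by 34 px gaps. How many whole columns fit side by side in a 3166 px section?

Each extra column adds 208 + 34 = 242 px.
(3166 + 34) / 242 = 13.22, so 13 columns fit.

13 columns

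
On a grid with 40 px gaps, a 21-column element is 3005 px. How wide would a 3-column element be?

21 columns + 20 gaps: 21c + 20·40 = 3005.
21c = 3005 − 800 = 2205, so c = 105 px.
3-column span = 3·105 + 2·40 = 395 px.

395 px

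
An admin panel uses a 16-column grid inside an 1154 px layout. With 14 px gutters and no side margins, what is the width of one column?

59 px

16 columns + 15 gutters: 16c + 15·14 = 1154.
16c = 1154 − 210 = 944, so c = 59 px.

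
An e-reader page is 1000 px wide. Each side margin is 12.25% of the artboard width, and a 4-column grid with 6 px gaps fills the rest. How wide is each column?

Each margin = 12.25% of 1000 = 122.5 px; content = 1000 − 2·122.5 = 755 px.
4 columns + 3 gaps: 4c + 3·6 = 755.
4c = 755 − 18 = 737, so c = 184.25 px.

184.25 px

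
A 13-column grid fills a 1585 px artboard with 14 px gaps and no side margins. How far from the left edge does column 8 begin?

Subtracting 12 gaps of 14 leaves 1417 for 13 columns, so c = 109 px.
Before column 8: 7 columns + 7 gaps.
Offset = 7·(109 + 14) = 7·123 = 861 px.

861 px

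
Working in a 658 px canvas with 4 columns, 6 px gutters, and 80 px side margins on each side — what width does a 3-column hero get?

372 px

Subtract both margins: 658 − 2·80 = 498 px.
4 columns + 3 gutters: 4c + 3·6 = 498.
4c = 498 − 18 = 480, so c = 120 px.
Span of 3: 3·120 + 2·6 = 360 + 12 = 372 px.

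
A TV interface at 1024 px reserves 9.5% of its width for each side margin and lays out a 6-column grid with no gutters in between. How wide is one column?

138.24 px

Each margin = 9.5% of 1024 = 97.28 px; content = 1024 − 2·97.28 = 829.44 px.
6c = 829.44 → c = 138.24 px.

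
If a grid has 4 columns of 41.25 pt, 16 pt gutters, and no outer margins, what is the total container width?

Container = 4·41.25 + 3·16 = 165 + 48 = 213 pt.

213 pt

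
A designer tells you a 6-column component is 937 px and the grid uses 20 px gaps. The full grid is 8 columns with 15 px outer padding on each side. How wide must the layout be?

Subtracting 5 gaps of 20 leaves 837 for 6 columns, so c = 139.5 px.
Adding margins, columns and gutters: 30 + 1116 + 140 = 1286 px.

1286 px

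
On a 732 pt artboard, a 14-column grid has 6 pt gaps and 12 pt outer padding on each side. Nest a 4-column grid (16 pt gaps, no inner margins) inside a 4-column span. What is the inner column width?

37.5 pt

Outer content = 732 − 2·12 = 708 pt.
14c + 13·6 = 708 → 14c = 630 → c = 45 pt.
4-column span = 4·45 + 3·6 = 198 pt.
4d + 3·16 = 198 → 4d = 150 → d = 37.5 pt.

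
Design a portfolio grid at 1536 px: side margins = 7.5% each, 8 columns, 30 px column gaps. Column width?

Margins: 7.5% × 1536 = 115.2 px each, so content = 1536 − 230.4 = 1305.6 px.
8c + 7·30 = 1305.6 → 8c = 1095.6 → c = 136.95 px.

136.95 px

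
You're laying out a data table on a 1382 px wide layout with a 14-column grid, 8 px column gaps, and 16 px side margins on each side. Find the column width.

Take off 32 px of margins, leaving 1350 px.
14c + 13·8 = 1350 → 14c = 1246 → c = 89 px.

89 px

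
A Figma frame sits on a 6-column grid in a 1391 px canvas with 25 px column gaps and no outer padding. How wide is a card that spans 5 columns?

1155 px

6 columns + 5 column gaps: 6c + 5·25 = 1391.
6c = 1391 − 125 = 1266, so c = 211 px.
Span of 5: 5·211 + 4·25 = 1055 + 100 = 1155 px.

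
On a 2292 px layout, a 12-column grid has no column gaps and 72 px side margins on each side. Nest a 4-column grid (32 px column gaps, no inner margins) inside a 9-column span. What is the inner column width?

Subtract both margins: 2292 − 2·72 = 2148 px.
With no column gaps, each column is 2148/12 = 179 px.
With no column gaps, 9 columns span 9·179 = 1611 px.
4d + 3·32 = 1611 → 4d = 1515 → d = 378.75 px.

378.75 px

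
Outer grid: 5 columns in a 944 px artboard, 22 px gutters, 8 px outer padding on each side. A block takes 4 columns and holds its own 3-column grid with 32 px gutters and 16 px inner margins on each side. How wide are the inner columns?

Outer content = 944 − 2·8 = 928 px.
5 columns + 4 gutters: 5c + 4·22 = 928.
5c = 928 − 88 = 840, so c = 168 px.
4-column span = 4·168 + 3·22 = 738 px.
Inner content = 738 − 2·16 = 706 px.
3d + 2·32 = 706 → 3d = 642 → d = 214 px.

214 px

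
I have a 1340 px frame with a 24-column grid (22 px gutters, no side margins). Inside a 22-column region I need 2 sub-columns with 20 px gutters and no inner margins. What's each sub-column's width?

603.25 px

24 columns + 23 gutters: 24c + 23·22 = 1340.
24c = 1340 − 506 = 834, so c = 34.75 px.
22 columns plus 21 gutters: 764.5 + 462 = 1226.5 px.
2 columns + 1 gutter: 2d + 1·20 = 1226.5.
2d = 1226.5 − 20 = 1206.5, so d = 603.25 px.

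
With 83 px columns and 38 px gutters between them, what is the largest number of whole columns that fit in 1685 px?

Each extra column adds 83 + 38 = 121 px.
(1685 + 38) / 121 = 14.24, so 14 columns fit.

14 columns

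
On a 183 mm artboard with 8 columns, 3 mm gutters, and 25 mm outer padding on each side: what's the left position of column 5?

93 mm

Subtract both margins: 183 − 2·25 = 133 mm.
8 columns + 7 gutters: 8c + 7·3 = 133.
8c = 133 − 21 = 112, so c = 14 mm.
Column 5 starts at margin + 4·(column + gutter) = 25 + 4·17 = 93 mm.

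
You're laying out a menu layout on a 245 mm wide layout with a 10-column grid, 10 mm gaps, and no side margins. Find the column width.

15.5 mm

245 − 9·10 = 155; ÷10 gives c = 15.5 mm.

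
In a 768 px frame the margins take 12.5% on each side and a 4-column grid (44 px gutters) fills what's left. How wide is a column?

111 px

768 × (1 − 2·12.5%) = 768 × 75% = 576 px for the columns.
4 columns + 3 gutters: 4c + 3·44 = 576.
4c = 576 − 132 = 444, so c = 111 px.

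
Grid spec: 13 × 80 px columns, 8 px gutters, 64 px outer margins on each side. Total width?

1264 px

Total width: 2·64 + 13·80 + 12·8 = 1264 px.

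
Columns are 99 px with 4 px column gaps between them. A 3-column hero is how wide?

305 px

3 columns plus 2 column gaps: 297 + 8 = 305 px.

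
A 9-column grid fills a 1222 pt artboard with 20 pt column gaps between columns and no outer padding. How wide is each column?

118 pt

9c + 8·20 = 1222 → 9c = 1062 → c = 118 pt.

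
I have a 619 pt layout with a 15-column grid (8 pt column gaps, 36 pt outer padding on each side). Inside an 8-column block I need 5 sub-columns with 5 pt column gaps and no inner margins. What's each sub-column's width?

53.6 pt

Inside the margins: 619 − 72 = 547 pt.
547 − 14·8 = 435; ÷15 gives c = 29 pt.
8 columns plus 7 column gaps: 232 + 56 = 288 pt.
5d + 4·5 = 288 → 5d = 268 → d = 53.6 pt.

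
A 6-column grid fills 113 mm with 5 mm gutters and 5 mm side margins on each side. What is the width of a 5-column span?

Content width = 113 − 2·5 = 103 mm.
6c + 5·5 = 103 → 6c = 78 → c = 13 mm.
Span of 5: 5·13 + 4·5 = 65 + 20 = 85 mm.

85 mm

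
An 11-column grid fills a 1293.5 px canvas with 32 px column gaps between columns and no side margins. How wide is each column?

11c + 10·32 = 1293.5 → 11c = 973.5 → c = 88.5 px.

88.5 px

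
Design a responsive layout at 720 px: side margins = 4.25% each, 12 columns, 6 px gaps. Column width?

720 × (1 − 2·4.25%) = 720 × 91.5% = 658.8 px for the columns.
12 columns + 11 gaps: 12c + 11·6 = 658.8.
12c = 658.8 − 66 = 592.8, so c = 49.4 px.

49.4 px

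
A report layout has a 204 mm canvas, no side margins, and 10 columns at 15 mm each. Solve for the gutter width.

Columns use 150 mm, leaving 54 mm across 9 gutters = 6 mm each.

6 mm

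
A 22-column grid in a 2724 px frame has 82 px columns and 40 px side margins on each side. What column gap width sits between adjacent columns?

Subtract both margins: 2724 − 2·40 = 2644 px.
22·82 + 21g = 2644 → 21g = 840 → g = 40 px.

40 px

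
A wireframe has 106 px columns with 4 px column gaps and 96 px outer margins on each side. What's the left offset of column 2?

Each column+gutter stride is 110 px; 1 of them past the 96 px margin is 96 + 110 = 206 px.

206 px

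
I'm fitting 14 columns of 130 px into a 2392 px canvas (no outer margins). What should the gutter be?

14 columns take 14·130 = 1820 px; remaining 572 splits into 13 gutters.
g = 572 / 13 = 44 px.

44 px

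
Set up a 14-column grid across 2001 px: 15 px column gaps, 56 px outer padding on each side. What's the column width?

121 px

Inside the margins: 2001 − 112 = 1889 px.
14 columns + 13 column gaps: 14c + 13·15 = 1889.
14c = 1889 − 195 = 1694, so c = 121 px.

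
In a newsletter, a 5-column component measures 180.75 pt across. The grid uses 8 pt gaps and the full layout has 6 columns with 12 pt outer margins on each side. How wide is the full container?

Subtracting 4 gaps of 8 leaves 148.75 for 5 columns, so c = 29.75 pt.
Container = 2·12 + 6·29.75 + 5·8 = 24 + 178.5 + 40 = 242.5 pt.

242.5 pt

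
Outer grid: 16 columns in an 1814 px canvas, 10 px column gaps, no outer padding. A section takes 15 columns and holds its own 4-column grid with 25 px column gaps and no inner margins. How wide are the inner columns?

406.25 px

16 columns + 15 column gaps: 16c + 15·10 = 1814.
16c = 1814 − 150 = 1664, so c = 104 px.
15-column span = 15·104 + 14·10 = 1700 px.
1700 − 3·25 = 1625; ÷4 gives d = 406.25 px.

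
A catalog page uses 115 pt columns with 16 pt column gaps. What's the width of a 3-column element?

377 pt

3 columns plus 2 column gaps: 345 + 32 = 377 pt.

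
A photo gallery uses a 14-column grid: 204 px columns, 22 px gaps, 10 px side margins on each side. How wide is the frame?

3162 px

Frame = 2·10 + 14·204 + 13·22 = 20 + 2856 + 286 = 3162 px.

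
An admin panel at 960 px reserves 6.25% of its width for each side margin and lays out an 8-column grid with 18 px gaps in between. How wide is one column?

89.25 px

960 × (1 − 2·6.25%) = 960 × 87.5% = 840 px for the columns.
8c + 7·18 = 840 → 8c = 714 → c = 89.25 px.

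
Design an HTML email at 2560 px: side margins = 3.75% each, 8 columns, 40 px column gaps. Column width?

Margins: 3.75% × 2560 = 96 px each, so content = 2560 − 192 = 2368 px.
8c + 7·40 = 2368 → 8c = 2088 → c = 261 px.

261 px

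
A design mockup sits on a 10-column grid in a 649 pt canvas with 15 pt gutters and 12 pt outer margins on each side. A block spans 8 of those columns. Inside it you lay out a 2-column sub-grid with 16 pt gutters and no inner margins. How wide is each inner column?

Inside the margins: 649 − 24 = 625 pt.
Subtracting 9 gutters of 15 leaves 490 for 10 columns, so c = 49 pt.
8 columns plus 7 gutters: 392 + 105 = 497 pt.
Subtracting 1 gutter of 16 leaves 481 for 2 columns, so d = 240.5 pt.

240.5 pt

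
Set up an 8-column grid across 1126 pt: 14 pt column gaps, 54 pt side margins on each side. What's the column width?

Subtract both margins: 1126 − 2·54 = 1018 pt.
1018 − 7·14 = 920; ÷8 gives c = 115 pt.

115 pt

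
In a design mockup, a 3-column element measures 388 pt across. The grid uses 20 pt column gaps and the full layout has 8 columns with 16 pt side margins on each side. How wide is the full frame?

1100 pt

388 − 2·20 = 348; ÷3 gives c = 116 pt.
Frame = 2·16 + 8·116 + 7·20 = 32 + 928 + 140 = 1100 pt.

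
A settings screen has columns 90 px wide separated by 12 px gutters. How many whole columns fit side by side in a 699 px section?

Each extra column adds 90 + 12 = 102 px.
(699 + 12) / 102 = 6.97, so 6 columns fit.

6 columns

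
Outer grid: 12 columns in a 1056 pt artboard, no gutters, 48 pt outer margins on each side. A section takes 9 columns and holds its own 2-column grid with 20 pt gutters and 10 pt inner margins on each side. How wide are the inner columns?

340 pt

Outer content = 1056 − 2·48 = 960 pt.
12c = 960 → c = 80 pt.
With no gutters, 9 columns span 9·80 = 720 pt.
Inner content = 720 − 2·10 = 700 pt.
700 − 1·20 = 680; ÷2 gives d = 340 pt.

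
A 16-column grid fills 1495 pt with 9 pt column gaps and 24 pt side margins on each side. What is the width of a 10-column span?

Content width = 1495 − 2·24 = 1447 pt.
Subtracting 15 column gaps of 9 leaves 1312 for 16 columns, so c = 82 pt.
Span of 10: 10·82 + 9·9 = 820 + 81 = 901 pt.

901 pt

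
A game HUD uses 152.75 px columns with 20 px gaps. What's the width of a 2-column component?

2 columns plus 1 gap: 305.5 + 20 = 325.5 px.

325.5 px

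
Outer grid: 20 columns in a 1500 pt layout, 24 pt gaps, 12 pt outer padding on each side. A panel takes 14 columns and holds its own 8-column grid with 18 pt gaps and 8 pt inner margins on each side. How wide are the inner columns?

Take off 24 pt of margins, leaving 1476 pt.
1476 − 19·24 = 1020; ÷20 gives c = 51 pt.
14 columns plus 13 gaps: 714 + 312 = 1026 pt.
Inner content = 1026 − 2·8 = 1010 pt.
1010 − 7·18 = 884; ÷8 gives d = 110.5 pt.

110.5 pt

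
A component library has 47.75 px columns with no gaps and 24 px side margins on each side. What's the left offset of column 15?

Column 15 starts at margin + 14·(column + gutter) = 24 + 14·47.75 = 692.5 px.

692.5 px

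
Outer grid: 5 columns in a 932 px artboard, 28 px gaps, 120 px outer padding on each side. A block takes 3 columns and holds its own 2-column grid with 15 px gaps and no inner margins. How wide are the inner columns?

Inside the margins: 932 − 240 = 692 px.
5c + 4·28 = 692 → 5c = 580 → c = 116 px.
Span of 3: 3·116 + 2·28 = 348 + 56 = 404 px.
2 columns + 1 gap: 2d + 1·15 = 404.
2d = 404 − 15 = 389, so d = 194.5 px.

194.5 px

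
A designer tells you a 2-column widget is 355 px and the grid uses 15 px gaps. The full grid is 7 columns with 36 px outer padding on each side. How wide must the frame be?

1352 px

355 − 1·15 = 340; ÷2 gives c = 170 px.
Frame = 2·36 + 7·170 + 6·15 = 72 + 1190 + 90 = 1352 px.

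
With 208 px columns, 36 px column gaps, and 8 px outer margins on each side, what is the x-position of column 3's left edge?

496 px

Each column+gutter stride is 244 px; 2 of them past the 8 px margin is 8 + 488 = 496 px.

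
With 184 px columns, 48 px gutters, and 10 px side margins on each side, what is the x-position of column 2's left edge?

Column 2 starts at margin + 1·(column + gutter) = 10 + 1·232 = 242 px.

242 px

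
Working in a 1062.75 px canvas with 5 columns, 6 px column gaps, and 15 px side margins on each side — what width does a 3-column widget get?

Content width = 1062.75 − 2·15 = 1032.75 px.
5 columns + 4 column gaps: 5c + 4·6 = 1032.75.
5c = 1032.75 − 24 = 1008.75, so c = 201.75 px.
Span of 3: 3·201.75 + 2·6 = 605.25 + 12 = 617.25 px.

617.25 px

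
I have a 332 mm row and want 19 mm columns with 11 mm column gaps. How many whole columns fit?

11 columns

Each extra column adds 19 + 11 = 30 mm.
(332 + 11) / 30 = 11.43, so 11 columns fit.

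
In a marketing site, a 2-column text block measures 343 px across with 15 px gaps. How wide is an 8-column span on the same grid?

1417 px

Subtracting 1 gap of 15 leaves 328 for 2 columns, so c = 164 px.
8-column span = 8·164 + 7·15 = 1417 px.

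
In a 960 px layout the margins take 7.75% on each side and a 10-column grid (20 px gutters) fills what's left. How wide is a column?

63.12 px

Each margin = 7.75% of 960 = 74.4 px; content = 960 − 2·74.4 = 811.2 px.
Subtracting 9 gutters of 20 leaves 631.2 for 10 columns, so c = 63.12 px.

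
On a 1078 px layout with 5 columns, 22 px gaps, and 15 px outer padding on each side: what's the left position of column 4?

Content = 1078 − 2·15 = 1048 px.
Subtracting 4 gaps of 22 leaves 960 for 5 columns, so c = 192 px.
Column 4 starts at margin + 3·(column + gutter) = 15 + 3·214 = 657 px.

657 px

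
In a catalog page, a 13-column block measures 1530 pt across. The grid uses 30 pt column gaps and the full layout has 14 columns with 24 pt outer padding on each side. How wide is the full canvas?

1530 − 12·30 = 1170; ÷13 gives c = 90 pt.
Adding margins, columns and gutters: 48 + 1260 + 390 = 1698 pt.

1698 pt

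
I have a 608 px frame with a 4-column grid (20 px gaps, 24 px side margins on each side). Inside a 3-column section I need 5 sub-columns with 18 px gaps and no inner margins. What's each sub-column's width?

68.6 px

Take off 48 px of margins, leaving 560 px.
Subtracting 3 gaps of 20 leaves 500 for 4 columns, so c = 125 px.
Span of 3: 3·125 + 2·20 = 375 + 40 = 415 px.
Subtracting 4 gaps of 18 leaves 343 for 5 columns, so d = 68.6 px.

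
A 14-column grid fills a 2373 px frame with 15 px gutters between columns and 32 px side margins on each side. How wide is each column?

151 px

Take off 64 px of margins, leaving 2309 px.
14 columns + 13 gutters: 14c + 13·15 = 2309.
14c = 2309 − 195 = 2114, so c = 151 px.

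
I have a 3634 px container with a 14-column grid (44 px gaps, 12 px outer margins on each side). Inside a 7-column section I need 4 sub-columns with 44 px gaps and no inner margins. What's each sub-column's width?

412.75 px

Inside the margins: 3634 − 24 = 3610 px.
14c + 13·44 = 3610 → 14c = 3038 → c = 217 px.
Span of 7: 7·217 + 6·44 = 1519 + 264 = 1783 px.
4 columns + 3 gaps: 4d + 3·44 = 1783.
4d = 1783 − 132 = 1651, so d = 412.75 px.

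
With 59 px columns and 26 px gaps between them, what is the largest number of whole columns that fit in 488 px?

Each extra column adds 59 + 26 = 85 px.
(488 + 26) / 85 = 6.05, so 6 columns fit.

6 columns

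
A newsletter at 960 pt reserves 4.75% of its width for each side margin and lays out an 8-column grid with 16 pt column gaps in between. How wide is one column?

Margins: 4.75% × 960 = 45.6 pt each, so content = 960 − 91.2 = 868.8 pt.
8c + 7·16 = 868.8 → 8c = 756.8 → c = 94.6 pt.

94.6 pt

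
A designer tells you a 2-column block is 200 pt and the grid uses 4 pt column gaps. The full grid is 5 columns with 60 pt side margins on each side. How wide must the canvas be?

Subtracting 1 column gap of 4 leaves 196 for 2 columns, so c = 98 pt.
Canvas = 2·60 + 5·98 + 4·4 = 120 + 490 + 16 = 626 pt.

626 pt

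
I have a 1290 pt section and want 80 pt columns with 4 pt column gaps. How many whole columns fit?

15 columns

Each extra column adds 80 + 4 = 84 pt.
(1290 + 4) / 84 = 15.40, so 15 columns fit.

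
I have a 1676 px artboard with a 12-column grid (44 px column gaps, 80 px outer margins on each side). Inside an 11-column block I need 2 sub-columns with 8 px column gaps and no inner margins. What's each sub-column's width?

Outer content = 1676 − 2·80 = 1516 px.
Subtracting 11 column gaps of 44 leaves 1032 for 12 columns, so c = 86 px.
11 columns plus 10 column gaps: 946 + 440 = 1386 px.
2d + 1·8 = 1386 → 2d = 1378 → d = 689 px.

689 px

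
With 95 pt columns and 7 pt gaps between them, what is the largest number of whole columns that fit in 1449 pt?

14 columns

14 columns: 14·95 + 13·7 = 1421 pt ≤ 1449.
15 columns: 1523 pt > 1449. So 14.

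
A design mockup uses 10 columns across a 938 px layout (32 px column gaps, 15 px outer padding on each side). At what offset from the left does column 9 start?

Take off 30 px of margins, leaving 908 px.
10 columns + 9 column gaps: 10c + 9·32 = 908.
10c = 908 − 288 = 620, so c = 62 px.
Before column 9: the margin + 8 columns + 8 column gaps.
Offset = 15 + 8·(62 + 32) = 15 + 752 = 767 px.

767 px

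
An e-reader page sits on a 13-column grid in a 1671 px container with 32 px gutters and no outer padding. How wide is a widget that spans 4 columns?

492 px

Subtracting 12 gutters of 32 leaves 1287 for 13 columns, so c = 99 px.
Span of 4: 4·99 + 3·32 = 396 + 96 = 492 px.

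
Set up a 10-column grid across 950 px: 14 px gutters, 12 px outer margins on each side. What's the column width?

80 px

Content width = 950 − 2·12 = 926 px.
926 − 9·14 = 800; ÷10 gives c = 80 px.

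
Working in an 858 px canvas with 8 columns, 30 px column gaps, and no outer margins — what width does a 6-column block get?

636 px

8 columns + 7 column gaps: 8c + 7·30 = 858.
8c = 858 − 210 = 648, so c = 81 px.
6-column span = 6·81 + 5·30 = 636 px.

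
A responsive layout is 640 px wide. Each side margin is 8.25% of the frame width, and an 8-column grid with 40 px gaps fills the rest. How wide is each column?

Margins: 8.25% × 640 = 52.8 px each, so content = 640 − 105.6 = 534.4 px.
534.4 − 7·40 = 254.4; ÷8 gives c = 31.8 px.

31.8 px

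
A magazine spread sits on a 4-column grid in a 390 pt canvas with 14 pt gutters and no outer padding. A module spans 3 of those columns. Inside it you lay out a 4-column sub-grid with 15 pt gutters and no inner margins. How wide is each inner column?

61 pt

390 − 3·14 = 348; ÷4 gives c = 87 pt.
3 columns plus 2 gutters: 261 + 28 = 289 pt.
4 columns + 3 gutters: 4d + 3·15 = 289.
4d = 289 − 45 = 244, so d = 61 pt.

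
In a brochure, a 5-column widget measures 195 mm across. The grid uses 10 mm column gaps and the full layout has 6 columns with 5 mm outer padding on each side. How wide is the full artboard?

246 mm

195 − 4·10 = 155; ÷5 gives c = 31 mm.
Total width: 2·5 + 6·31 + 5·10 = 246 mm.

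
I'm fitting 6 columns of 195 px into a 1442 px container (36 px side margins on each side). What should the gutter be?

Take off 72 px of margins, leaving 1370 px.
6 columns take 6·195 = 1170 px; remaining 200 splits into 5 gutters.
g = 200 / 5 = 40 px.

40 px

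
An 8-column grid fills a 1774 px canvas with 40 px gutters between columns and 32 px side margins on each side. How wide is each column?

178.75 px

Take off 64 px of margins, leaving 1710 px.
1710 − 7·40 = 1430; ÷8 gives c = 178.75 px.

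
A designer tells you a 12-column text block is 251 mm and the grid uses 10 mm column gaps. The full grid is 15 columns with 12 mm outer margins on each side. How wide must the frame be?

340.25 mm

251 − 11·10 = 141; ÷12 gives c = 11.75 mm.
Total width: 2·12 + 15·11.75 + 14·10 = 340.25 mm.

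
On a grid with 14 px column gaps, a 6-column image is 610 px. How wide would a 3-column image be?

Subtracting 5 column gaps of 14 leaves 540 for 6 columns, so c = 90 px.
3 columns plus 2 column gaps: 270 + 28 = 298 px.

298 px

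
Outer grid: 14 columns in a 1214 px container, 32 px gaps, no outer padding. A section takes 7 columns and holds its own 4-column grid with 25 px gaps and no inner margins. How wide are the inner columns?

Subtracting 13 gaps of 32 leaves 798 for 14 columns, so c = 57 px.
7 columns plus 6 gaps: 399 + 192 = 591 px.
Subtracting 3 gaps of 25 leaves 516 for 4 columns, so d = 129 px.

129 px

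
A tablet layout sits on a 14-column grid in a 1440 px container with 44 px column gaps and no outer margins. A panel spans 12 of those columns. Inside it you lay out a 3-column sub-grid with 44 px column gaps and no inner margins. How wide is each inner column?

380 px

14 columns + 13 column gaps: 14c + 13·44 = 1440.
14c = 1440 − 572 = 868, so c = 62 px.
Span of 12: 12·62 + 11·44 = 744 + 484 = 1228 px.
3d + 2·44 = 1228 → 3d = 1140 → d = 380 px.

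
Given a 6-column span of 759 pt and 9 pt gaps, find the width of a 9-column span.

1143 pt

6 columns + 5 gaps: 6c + 5·9 = 759.
6c = 759 − 45 = 714, so c = 119 pt.
9-column span = 9·119 + 8·9 = 1143 pt.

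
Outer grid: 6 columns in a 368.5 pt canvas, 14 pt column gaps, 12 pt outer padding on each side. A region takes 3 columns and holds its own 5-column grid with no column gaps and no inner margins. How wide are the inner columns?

Subtract both margins: 368.5 − 2·12 = 344.5 pt.
6 columns + 5 column gaps: 6c + 5·14 = 344.5.
6c = 344.5 − 70 = 274.5, so c = 45.75 pt.
Span of 3: 3·45.75 + 2·14 = 137.25 + 28 = 165.25 pt.
5d = 165.25 → d = 33.05 pt.

33.05 pt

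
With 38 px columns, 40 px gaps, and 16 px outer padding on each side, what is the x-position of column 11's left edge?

796 px

Before column 11: the margin + 10 columns + 10 gaps.
Offset = 16 + 10·(38 + 40) = 16 + 780 = 796 px.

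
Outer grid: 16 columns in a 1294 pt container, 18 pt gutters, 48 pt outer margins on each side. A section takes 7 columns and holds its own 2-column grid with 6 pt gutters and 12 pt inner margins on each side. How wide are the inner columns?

242 pt

Subtract both margins: 1294 − 2·48 = 1198 pt.
1198 − 15·18 = 928; ÷16 gives c = 58 pt.
7 columns plus 6 gutters: 406 + 108 = 514 pt.
Inner content = 514 − 2·12 = 490 pt.
490 − 1·6 = 484; ÷2 gives d = 242 pt.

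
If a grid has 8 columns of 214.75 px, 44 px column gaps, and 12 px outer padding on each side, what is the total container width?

Adding margins, columns and gutters: 24 + 1718 + 308 = 2050 px.

2050 px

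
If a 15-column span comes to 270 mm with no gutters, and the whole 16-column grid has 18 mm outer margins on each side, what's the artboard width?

324 mm

270 / 15 = 18 mm per column.
Summing: 36 + 288 = 324 mm.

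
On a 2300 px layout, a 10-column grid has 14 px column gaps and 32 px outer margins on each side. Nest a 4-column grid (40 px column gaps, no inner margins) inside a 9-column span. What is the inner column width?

Take off 64 px of margins, leaving 2236 px.
2236 − 9·14 = 2110; ÷10 gives c = 211 px.
Span of 9: 9·211 + 8·14 = 1899 + 112 = 2011 px.
4 columns + 3 column gaps: 4d + 3·40 = 2011.
4d = 2011 − 120 = 1891, so d = 472.75 px.

472.75 px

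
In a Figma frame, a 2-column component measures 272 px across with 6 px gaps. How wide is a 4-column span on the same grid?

550 px

272 − 1·6 = 266; ÷2 gives c = 133 px.
Span of 4: 4·133 + 3·6 = 532 + 18 = 550 px.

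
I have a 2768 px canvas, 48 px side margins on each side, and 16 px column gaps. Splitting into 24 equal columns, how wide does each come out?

96 px

Content width = 2768 − 2·48 = 2672 px.
2672 − 23·16 = 2304; ÷24 gives c = 96 px.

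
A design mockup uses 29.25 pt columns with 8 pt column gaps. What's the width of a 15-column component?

Span of 15: 15·29.25 + 14·8 = 438.75 + 112 = 550.75 pt.

550.75 pt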